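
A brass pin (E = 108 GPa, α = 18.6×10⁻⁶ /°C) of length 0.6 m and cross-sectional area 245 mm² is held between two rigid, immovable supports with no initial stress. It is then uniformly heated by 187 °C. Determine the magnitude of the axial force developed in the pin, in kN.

The ends cannot move, so σ = EαΔT = 108×10³ × 18.6×10⁻⁶ × 187 = 375.6 MPa.
P = AEαΔT = 245 × 108×10³ × 18.6×10⁻⁶ × 187 = 92.03 kN (compressive).

P ≈ 92 kN (compressive)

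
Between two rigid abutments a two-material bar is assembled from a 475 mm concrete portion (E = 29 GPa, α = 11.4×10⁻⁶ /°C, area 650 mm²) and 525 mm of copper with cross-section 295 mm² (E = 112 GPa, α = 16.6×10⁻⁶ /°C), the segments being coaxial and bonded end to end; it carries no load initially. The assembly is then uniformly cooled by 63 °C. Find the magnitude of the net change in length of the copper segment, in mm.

|ΔL| ≈ 0.205 mm

If the supports were absent, the total length change would be Σ αᵢΔT Lᵢ = 11.4×10⁻⁶×63×475 + 16.6×10⁻⁶×63×525 = 0.8902 mm.
The rigid supports impose zero overall length change; the single axial force P common to all segments must satisfy P Σ Lᵢ/(AᵢEᵢ) = δ_free.
Σ Lᵢ/(AᵢEᵢ) = 475/(650×29×10³) + 525/(295×112×10³) = 4.109×10⁻⁵ mm/N.
P = 0.8902 / 4.109×10⁻⁵ = 21670 N = 21.67 kN, tensile.
For the copper segment, free thermal change = 16.6×10⁻⁶×63×525 = 0.549 mm and elastic change from P = 21670×525/(295×112×10³) = 0.3443 mm; these oppose, so the net change is 0.205 mm (segment shortens).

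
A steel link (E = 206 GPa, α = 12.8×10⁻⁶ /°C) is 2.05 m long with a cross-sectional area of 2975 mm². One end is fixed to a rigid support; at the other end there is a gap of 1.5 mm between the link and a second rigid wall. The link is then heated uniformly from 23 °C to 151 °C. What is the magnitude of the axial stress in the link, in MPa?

σ ≈ 187 MPa (compressive)

If the wall were absent the link would grow by αΔT L = 12.8×10⁻⁶ × 128 × 2050 = 3.359 mm.
The gap closes (δ_free > 1.5 mm) and the wall then resists a further 3.359 − 1.5 = 1.859 mm of expansion.
That suppressed elongation corresponds to σ = E·Δ/L = 206×10³ × 1.859/2050 = 186.8 MPa.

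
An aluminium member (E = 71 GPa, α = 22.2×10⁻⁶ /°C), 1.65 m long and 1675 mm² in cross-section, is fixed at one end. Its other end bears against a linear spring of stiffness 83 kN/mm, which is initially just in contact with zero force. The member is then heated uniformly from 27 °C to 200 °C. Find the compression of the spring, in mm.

δ ≈ 2.95 mm

Free thermal expansion: δ_free = αΔT L = 22.2×10⁻⁶ × 173 × 1650 = 6.337 mm.
Let P be the compressive force at the spring. The member shortens elastically by PL/(AE) and the spring compresses by P/k; together these equal δ_free.
So P = δ_free / [L/(AE) + 1/k] = 6.337 / [ 1650/(1675×71×10³) + 1/(83×10³) ].
P = 6.337 / 2.592×10⁻⁵ = 244500 N.
Spring compression = P/k = 244500/(83×10³) = 2.945 mm.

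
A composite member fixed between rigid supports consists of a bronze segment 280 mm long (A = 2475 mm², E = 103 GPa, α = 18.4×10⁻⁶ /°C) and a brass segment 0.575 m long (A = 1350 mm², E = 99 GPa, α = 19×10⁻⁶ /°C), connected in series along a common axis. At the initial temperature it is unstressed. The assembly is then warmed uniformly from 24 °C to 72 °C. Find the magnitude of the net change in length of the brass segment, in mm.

|ΔL| ≈ 0.0904 mm

Free thermal expansion of the whole bar: Σ αᵢΔT Lᵢ = 18.4×10⁻⁶×48×280 + 19×10⁻⁶×48×575 = 0.7717 mm.
The walls prevent any net length change, so an axial force P (same in every segment) develops. Compatibility: P · Σ Lᵢ/(AᵢEᵢ) = δ_free.
The series flexibility is Σ Lᵢ/(AᵢEᵢ) = 280/(2475×103×10³) + 575/(1350×99×10³) = 5.401×10⁻⁶ mm/N.
P = 0.7717 / 5.401×10⁻⁶ = 142900 N = 142.9 kN, compressive.
For the brass segment, free thermal change = 19×10⁻⁶×48×575 = 0.5244 mm and elastic change from P = 142900×575/(1350×99×10³) = 0.6148 mm; these oppose, so the net change is 0.0904 mm (segment shortens).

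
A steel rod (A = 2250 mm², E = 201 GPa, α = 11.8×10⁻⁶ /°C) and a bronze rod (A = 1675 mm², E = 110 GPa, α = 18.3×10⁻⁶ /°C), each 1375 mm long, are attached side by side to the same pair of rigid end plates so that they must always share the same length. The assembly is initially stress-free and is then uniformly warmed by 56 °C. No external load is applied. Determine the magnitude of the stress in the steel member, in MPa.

σ ≈ 21.2 MPa (tensile)

Both members must finish at the same length. With the larger α, the bronze tends to over-expand; the plates restrain it, putting the bronze in compression and the steel in tension. With no external load the two internal forces are equal and opposite, magnitude P.
Equating the net (thermal + elastic) strains gives |α₁ − α₂|·ΔT = P·[1/(A₁E₁) + 1/(A₂E₂)].
|α₁ − α₂|·ΔT = 6.5×10⁻⁶ × 56 = 0.000364.
1/(A₁E₁) + 1/(A₂E₂) = 1/(2250×201×10³) + 1/(1675×110×10³) = 7.639×10⁻⁹ N⁻¹.
So P = 0.000364 / 7.639×10⁻⁹ = 47.65 kN.
σ_{steel} = P/A₁ = 47650/2250 = 21.18 MPa, tensile.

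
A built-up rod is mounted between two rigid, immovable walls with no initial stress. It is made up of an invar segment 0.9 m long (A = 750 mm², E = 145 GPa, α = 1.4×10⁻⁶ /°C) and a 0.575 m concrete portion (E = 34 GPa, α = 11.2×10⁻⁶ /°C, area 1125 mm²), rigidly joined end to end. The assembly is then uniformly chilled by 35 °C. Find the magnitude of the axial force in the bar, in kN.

P ≈ 11.6 kN (tensile)

With the walls removed the bar would change length by δ_free = Σ αᵢΔT Lᵢ = 1.4×10⁻⁶×35×900 + 11.2×10⁻⁶×35×575 = 0.2695 mm.
The rigid supports impose zero overall length change; the single axial force P common to all segments must satisfy P Σ Lᵢ/(AᵢEᵢ) = δ_free.
Σ Lᵢ/(AᵢEᵢ) = 900/(750×145×10³) + 575/(1125×34×10³) = 2.331×10⁻⁵ mm/N.
Hence P = δ_free / Σ(L/AE) = 0.2695/2.331×10⁻⁵ = 11.56 kN (tensile).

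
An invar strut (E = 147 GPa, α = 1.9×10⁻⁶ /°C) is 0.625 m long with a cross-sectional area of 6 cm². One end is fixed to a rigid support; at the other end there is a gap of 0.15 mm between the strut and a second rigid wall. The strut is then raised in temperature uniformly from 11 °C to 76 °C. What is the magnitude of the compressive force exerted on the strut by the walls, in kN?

Unrestrained expansion: δ_free = αΔT L = 1.9×10⁻⁶ × 65 × 625 = 0.07719 mm.
This is smaller than the 0.15 mm clearance, so the strut expands freely without reaching the stop — the stress is zero.

P ≈ 0 kN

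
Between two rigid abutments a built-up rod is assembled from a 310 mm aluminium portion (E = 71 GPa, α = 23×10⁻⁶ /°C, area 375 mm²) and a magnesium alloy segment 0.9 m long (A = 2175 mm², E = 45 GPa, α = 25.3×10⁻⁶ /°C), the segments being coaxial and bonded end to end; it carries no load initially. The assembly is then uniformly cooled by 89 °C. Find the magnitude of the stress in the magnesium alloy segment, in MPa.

Free thermal contraction of the whole bar: Σ αᵢΔT Lᵢ = 23×10⁻⁶×89×310 + 25.3×10⁻⁶×89×900 = 2.661 mm.
Since the ends are fixed, an axial force P builds up, equal in every segment, with P · Σ Lᵢ/(AᵢEᵢ) = δ_free.
The series flexibility is Σ Lᵢ/(AᵢEᵢ) = 310/(375×71×10³) + 900/(2175×45×10³) = 2.084×10⁻⁵ mm/N.
Hence P = δ_free / Σ(L/AE) = 2.661/2.084×10⁻⁵ = 127.7 kN (tensile).
σ_{magnesium alloy} = P / A = 127700 / 2175 = 58.71 MPa.

σ ≈ 58.7 MPa (tensile)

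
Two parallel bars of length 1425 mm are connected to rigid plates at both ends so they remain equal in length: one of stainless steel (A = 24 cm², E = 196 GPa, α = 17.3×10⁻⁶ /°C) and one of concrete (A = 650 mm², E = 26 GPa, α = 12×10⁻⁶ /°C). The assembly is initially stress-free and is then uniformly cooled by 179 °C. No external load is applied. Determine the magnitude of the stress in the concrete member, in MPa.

Equilibrium of a rigid end plate with no external load gives equal and opposite internal forces ±P in the two members. Since α_{stainless steel} > α_{concrete}, cooling drives the stainless steel into tension and the concrete into compression.
Setting the final lengths equal and cancelling L: (α₁ − α₂)ΔT = P/(A₁E₁) + P/(A₂E₂).
|α₁ − α₂|·ΔT = 5.3×10⁻⁶ × 179 = 0.0009487.
1/(A₁E₁) + 1/(A₂E₂) = 1/(2400×196×10³) + 1/(650×26×10³) = 6.13×10⁻⁸ N⁻¹.
So P = 0.0009487 / 6.13×10⁻⁸ = 15.48 kN.
σ_{concrete} = P/A₂ = 15480/650 = 23.81 MPa, compressive.

σ ≈ 23.8 MPa (compressive)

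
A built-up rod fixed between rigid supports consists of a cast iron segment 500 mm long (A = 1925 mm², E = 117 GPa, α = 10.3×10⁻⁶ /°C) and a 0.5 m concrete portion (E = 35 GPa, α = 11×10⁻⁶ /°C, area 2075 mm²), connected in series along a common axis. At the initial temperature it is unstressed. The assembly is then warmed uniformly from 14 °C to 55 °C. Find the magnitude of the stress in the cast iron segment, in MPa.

σ ≈ 24.9 MPa (compressive)

With the walls removed the bar would change length by δ_free = Σ αᵢΔT Lᵢ = 10.3×10⁻⁶×41×500 + 11×10⁻⁶×41×500 = 0.4366 mm.
The walls prevent any net length change, so an axial force P (same in every segment) develops. Compatibility: P · Σ Lᵢ/(AᵢEᵢ) = δ_free.
The series flexibility is Σ Lᵢ/(AᵢEᵢ) = 500/(1925×117×10³) + 500/(2075×35×10³) = 9.105×10⁻⁶ mm/N.
So P = 0.4366 / 9.105×10⁻⁶ = 47.96 kN, compressive.
σ_{cast iron} = P / A = 47960 / 1925 = 24.91 MPa.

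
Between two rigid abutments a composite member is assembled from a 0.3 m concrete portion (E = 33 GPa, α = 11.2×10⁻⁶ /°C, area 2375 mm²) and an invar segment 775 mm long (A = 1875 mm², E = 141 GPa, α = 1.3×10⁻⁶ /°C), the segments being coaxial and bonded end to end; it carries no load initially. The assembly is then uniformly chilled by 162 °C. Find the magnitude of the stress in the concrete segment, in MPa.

σ ≈ 44.1 MPa (tensile)

Free thermal contraction of the whole bar: Σ αᵢΔT Lᵢ = 11.2×10⁻⁶×162×300 + 1.3×10⁻⁶×162×775 = 0.7075 mm.
The walls prevent any net length change, so an axial force P (same in every segment) develops. Compatibility: P · Σ Lᵢ/(AᵢEᵢ) = δ_free.
Σ Lᵢ/(AᵢEᵢ) = 300/(2375×33×10³) + 775/(1875×141×10³) = 6.759×10⁻⁶ mm/N.
P = 0.7075 / 6.759×10⁻⁶ = 104700 N = 104.7 kN, tensile.
σ_{concrete} = P / A = 104700 / 2375 = 44.07 MPa.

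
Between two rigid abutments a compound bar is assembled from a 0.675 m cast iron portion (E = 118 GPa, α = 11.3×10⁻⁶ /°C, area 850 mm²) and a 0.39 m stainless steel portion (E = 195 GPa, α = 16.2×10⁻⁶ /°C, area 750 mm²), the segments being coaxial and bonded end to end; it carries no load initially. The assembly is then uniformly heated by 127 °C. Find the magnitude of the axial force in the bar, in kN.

P ≈ 188 kN (compressive)

With the walls removed the bar would change length by δ_free = Σ αᵢΔT Lᵢ = 11.3×10⁻⁶×127×675 + 16.2×10⁻⁶×127×390 = 1.771 mm.
The rigid supports impose zero overall length change; the single axial force P common to all segments must satisfy P Σ Lᵢ/(AᵢEᵢ) = δ_free.
Σ Lᵢ/(AᵢEᵢ) = 675/(850×118×10³) + 390/(750×195×10³) = 9.396×10⁻⁶ mm/N.
So P = 1.771 / 9.396×10⁻⁶ = 188.5 kN, compressive.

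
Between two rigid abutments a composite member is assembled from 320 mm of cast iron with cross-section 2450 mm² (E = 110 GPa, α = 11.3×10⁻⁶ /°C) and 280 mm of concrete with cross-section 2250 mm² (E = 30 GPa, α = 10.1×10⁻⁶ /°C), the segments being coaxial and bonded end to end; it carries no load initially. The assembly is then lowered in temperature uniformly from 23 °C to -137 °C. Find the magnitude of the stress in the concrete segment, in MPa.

σ ≈ 85.9 MPa (tensile)

Free thermal contraction of the whole bar: Σ αᵢΔT Lᵢ = 11.3×10⁻⁶×160×320 + 10.1×10⁻⁶×160×280 = 1.031 mm.
The rigid supports impose zero overall length change; the single axial force P common to all segments must satisfy P Σ Lᵢ/(AᵢEᵢ) = δ_free.
Σ Lᵢ/(AᵢEᵢ) = 320/(2450×110×10³) + 280/(2250×30×10³) = 5.336×10⁻⁶ mm/N.
Hence P = δ_free / Σ(L/AE) = 1.031/5.336×10⁻⁶ = 193.2 kN (tensile).
σ_{concrete} = P / A = 193200 / 2250 = 85.88 MPa.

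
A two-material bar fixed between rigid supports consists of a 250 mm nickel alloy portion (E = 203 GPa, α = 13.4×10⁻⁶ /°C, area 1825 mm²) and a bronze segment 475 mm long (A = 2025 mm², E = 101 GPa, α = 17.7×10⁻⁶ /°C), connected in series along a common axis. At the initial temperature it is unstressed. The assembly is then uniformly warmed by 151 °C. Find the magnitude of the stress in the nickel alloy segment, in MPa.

Free thermal expansion of the whole bar: Σ αᵢΔT Lᵢ = 13.4×10⁻⁶×151×250 + 17.7×10⁻⁶×151×475 = 1.775 mm.
Since the ends are fixed, an axial force P builds up, equal in every segment, with P · Σ Lᵢ/(AᵢEᵢ) = δ_free.
Σ Lᵢ/(AᵢEᵢ) = 250/(1825×203×10³) + 475/(2025×101×10³) = 2.997×10⁻⁶ mm/N.
P = 1.775 / 2.997×10⁻⁶ = 592300 N = 592.3 kN, compressive.
σ_{nickel alloy} = P / A = 592300 / 1825 = 324.6 MPa.

σ ≈ 325 MPa (compressive)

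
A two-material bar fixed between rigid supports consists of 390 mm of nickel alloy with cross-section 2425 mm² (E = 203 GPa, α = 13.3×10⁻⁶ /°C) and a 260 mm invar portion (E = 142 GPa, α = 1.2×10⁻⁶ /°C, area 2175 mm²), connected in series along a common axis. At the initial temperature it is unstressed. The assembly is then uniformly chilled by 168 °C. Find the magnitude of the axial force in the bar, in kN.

If the supports were absent, the total length change would be Σ αᵢΔT Lᵢ = 13.3×10⁻⁶×168×390 + 1.2×10⁻⁶×168×260 = 0.9238 mm.
The rigid supports impose zero overall length change; the single axial force P common to all segments must satisfy P Σ Lᵢ/(AᵢEᵢ) = δ_free.
The series flexibility is Σ Lᵢ/(AᵢEᵢ) = 390/(2425×203×10³) + 260/(2175×142×10³) = 1.634×10⁻⁶ mm/N.
P = 0.9238 / 1.634×10⁻⁶ = 565400 N = 565.4 kN, tensile.

P ≈ 565 kN (tensile)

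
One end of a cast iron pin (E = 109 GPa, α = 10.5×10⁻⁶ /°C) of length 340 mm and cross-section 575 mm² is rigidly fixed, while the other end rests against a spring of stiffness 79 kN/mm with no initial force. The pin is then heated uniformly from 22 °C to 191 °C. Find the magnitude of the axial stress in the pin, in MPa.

The unrestrained thermal change is αΔT L = 10.5×10⁻⁶ × 169 × 340 = 0.6033 mm.
With a force P in the spring, the elastic change of the pin is PL/(AE) and that of the spring is P/k; compatibility requires their sum to equal δ_free.
P [ L/(AE) + 1/k ] = δ_free → P [ 340/(575×109×10³) + 1/(79×10³) ] = 0.6033.
P = 0.6033 / 1.808×10⁻⁵ = 33360 N.
σ = P/A = 33360/575 = 58.03 MPa.

σ ≈ 58 MPa (compressive)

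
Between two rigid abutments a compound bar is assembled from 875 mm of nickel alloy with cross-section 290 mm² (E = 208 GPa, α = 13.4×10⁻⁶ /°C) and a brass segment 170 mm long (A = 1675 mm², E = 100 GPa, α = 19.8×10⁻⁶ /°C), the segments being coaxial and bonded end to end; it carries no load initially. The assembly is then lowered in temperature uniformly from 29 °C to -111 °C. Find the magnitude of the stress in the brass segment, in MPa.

Free thermal contraction of the whole bar: Σ αᵢΔT Lᵢ = 13.4×10⁻⁶×140×875 + 19.8×10⁻⁶×140×170 = 2.113 mm.
The walls prevent any net length change, so an axial force P (same in every segment) develops. Compatibility: P · Σ Lᵢ/(AᵢEᵢ) = δ_free.
Σ Lᵢ/(AᵢEᵢ) = 875/(290×208×10³) + 170/(1675×100×10³) = 1.552×10⁻⁵ mm/N.
P = 2.113 / 1.552×10⁻⁵ = 136100 N = 136.1 kN, tensile.
σ_{brass} = P / A = 136100 / 1675 = 81.27 MPa.

σ ≈ 81.3 MPa (tensile)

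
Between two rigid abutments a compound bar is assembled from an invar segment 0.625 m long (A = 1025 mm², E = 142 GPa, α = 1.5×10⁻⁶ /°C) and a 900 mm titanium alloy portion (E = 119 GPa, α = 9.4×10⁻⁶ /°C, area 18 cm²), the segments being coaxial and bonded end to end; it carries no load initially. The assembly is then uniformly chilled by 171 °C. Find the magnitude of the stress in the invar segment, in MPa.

With the walls removed the bar would change length by δ_free = Σ αᵢΔT Lᵢ = 1.5×10⁻⁶×171×625 + 9.4×10⁻⁶×171×900 = 1.607 mm.
The rigid supports impose zero overall length change; the single axial force P common to all segments must satisfy P Σ Lᵢ/(AᵢEᵢ) = δ_free.
The series flexibility is Σ Lᵢ/(AᵢEᵢ) = 625/(1025×142×10³) + 900/(1800×119×10³) = 8.496×10⁻⁶ mm/N.
Hence P = δ_free / Σ(L/AE) = 1.607/8.496×10⁻⁶ = 189.2 kN (tensile).
σ_{invar} = P / A = 189200 / 1025 = 184.5 MPa.

σ ≈ 185 MPa (tensile)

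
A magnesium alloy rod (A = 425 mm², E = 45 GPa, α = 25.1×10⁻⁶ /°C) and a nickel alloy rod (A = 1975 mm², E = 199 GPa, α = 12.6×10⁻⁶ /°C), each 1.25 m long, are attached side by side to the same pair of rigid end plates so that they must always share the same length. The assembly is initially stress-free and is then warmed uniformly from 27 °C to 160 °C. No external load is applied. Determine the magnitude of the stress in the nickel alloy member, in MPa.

The magnesium alloy has the larger α, so on heating it would change length more than the nickel alloy if both were free. The rigid plates force a common final length, so the magnesium alloy is put into compression and the nickel alloy into tension, with equal and opposite forces P (no external load).
Equating the net (thermal + elastic) strains gives |α₁ − α₂|·ΔT = P·[1/(A₁E₁) + 1/(A₂E₂)].
|α₁ − α₂|·ΔT = 12.5×10⁻⁶ × 133 = 0.001663.
1/(A₁E₁) + 1/(A₂E₂) = 1/(425×45×10³) + 1/(1975×199×10³) = 5.483×10⁻⁸ N⁻¹.
P = 0.001663 / 5.483×10⁻⁸ = 30320 N = 30.32 kN.
σ_{nickel alloy} = P/A₂ = 30320/1975 = 15.35 MPa, tensile.

σ ≈ 15.4 MPa (tensile)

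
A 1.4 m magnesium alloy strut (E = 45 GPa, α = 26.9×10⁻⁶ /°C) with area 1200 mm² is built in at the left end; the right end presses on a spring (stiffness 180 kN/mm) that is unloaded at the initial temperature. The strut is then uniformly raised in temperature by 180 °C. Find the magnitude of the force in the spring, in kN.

Free thermal expansion: δ_free = αΔT L = 26.9×10⁻⁶ × 180 × 1400 = 6.779 mm.
Let P be the compressive force at the spring. The strut shortens elastically by PL/(AE) and the spring compresses by P/k; together these equal δ_free.
P [ L/(AE) + 1/k ] = δ_free → P [ 1400/(1200×45×10³) + 1/(180×10³) ] = 6.779.
P = 6.779 / 3.148×10⁻⁵ = 215300 N.

P ≈ 215 kN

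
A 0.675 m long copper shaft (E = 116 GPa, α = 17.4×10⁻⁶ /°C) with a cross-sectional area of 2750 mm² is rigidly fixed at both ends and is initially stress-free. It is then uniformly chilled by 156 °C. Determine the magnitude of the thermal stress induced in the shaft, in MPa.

The supports are rigid, so the total axial strain is zero. The restrained thermal strain is ε = αΔT = 17.4×10⁻⁶ × 156 = 2714.4×10⁻⁶.
σ = EαΔT = 116×10³ × 17.4×10⁻⁶ × 156 = 314.9 MPa (tensile; the shaft is trying to contract).

σ ≈ 315 MPa (tensile)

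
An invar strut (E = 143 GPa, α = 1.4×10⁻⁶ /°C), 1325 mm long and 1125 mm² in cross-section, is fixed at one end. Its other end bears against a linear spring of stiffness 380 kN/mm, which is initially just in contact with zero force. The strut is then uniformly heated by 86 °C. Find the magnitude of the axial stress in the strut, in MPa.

σ ≈ 13 MPa (compressive)

The unrestrained thermal change is αΔT L = 1.4×10⁻⁶ × 86 × 1325 = 0.1595 mm.
Let P be the compressive force at the spring. The strut shortens elastically by PL/(AE) and the spring compresses by P/k; together these equal δ_free.
So P = δ_free / [L/(AE) + 1/k] = 0.1595 / [ 1325/(1125×143×10³) + 1/(380×10³) ].
P = 0.1595 / 1.087×10⁻⁵ = 14680 N.
σ = P/A = 14680/1125 = 13.05 MPa.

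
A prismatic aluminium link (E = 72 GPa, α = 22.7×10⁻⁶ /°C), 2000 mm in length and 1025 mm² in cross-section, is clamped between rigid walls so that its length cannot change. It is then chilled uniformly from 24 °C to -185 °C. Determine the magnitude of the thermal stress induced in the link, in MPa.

σ ≈ 342 MPa (tensile)

The supports are rigid, so the total axial strain is zero. The restrained thermal strain is ε = αΔT = 22.7×10⁻⁶ × 209 = 4744.3×10⁻⁶.
Hence σ = E·αΔT = 72×10³ × 4744.3×10⁻⁶ = 341.6 MPa, tensile.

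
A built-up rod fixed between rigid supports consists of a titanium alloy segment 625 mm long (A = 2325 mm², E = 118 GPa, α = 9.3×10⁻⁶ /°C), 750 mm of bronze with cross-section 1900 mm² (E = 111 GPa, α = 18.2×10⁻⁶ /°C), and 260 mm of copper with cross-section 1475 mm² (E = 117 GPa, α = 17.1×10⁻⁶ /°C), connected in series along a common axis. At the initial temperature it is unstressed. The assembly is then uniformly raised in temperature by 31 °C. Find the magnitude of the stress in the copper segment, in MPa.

σ ≈ 68.4 MPa (compressive)

With the walls removed the bar would change length by δ_free = Σ αᵢΔT Lᵢ = 9.3×10⁻⁶×31×625 + 18.2×10⁻⁶×31×750 + 17.1×10⁻⁶×31×260 = 0.7412 mm.
The walls prevent any net length change, so an axial force P (same in every segment) develops. Compatibility: P · Σ Lᵢ/(AᵢEᵢ) = δ_free.
The series flexibility is Σ Lᵢ/(AᵢEᵢ) = 625/(2325×118×10³) + 750/(1900×111×10³) + 260/(1475×117×10³) = 7.341×10⁻⁶ mm/N.
So P = 0.7412 / 7.341×10⁻⁶ = 101 kN, compressive.
σ_{copper} = P / A = 101000 / 1475 = 68.45 MPa.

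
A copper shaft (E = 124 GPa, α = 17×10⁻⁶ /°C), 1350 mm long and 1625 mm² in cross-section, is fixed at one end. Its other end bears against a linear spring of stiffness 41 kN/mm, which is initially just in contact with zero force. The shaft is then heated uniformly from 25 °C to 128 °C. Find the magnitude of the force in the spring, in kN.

P ≈ 76 kN

The unrestrained thermal change is αΔT L = 17×10⁻⁶ × 103 × 1350 = 2.364 mm.
Let P be the compressive force at the spring. The shaft shortens elastically by PL/(AE) and the spring compresses by P/k; together these equal δ_free.
P [ L/(AE) + 1/k ] = δ_free → P [ 1350/(1625×124×10³) + 1/(41×10³) ] = 2.364.
P = 2.364 / 3.109×10⁻⁵ = 76030 N.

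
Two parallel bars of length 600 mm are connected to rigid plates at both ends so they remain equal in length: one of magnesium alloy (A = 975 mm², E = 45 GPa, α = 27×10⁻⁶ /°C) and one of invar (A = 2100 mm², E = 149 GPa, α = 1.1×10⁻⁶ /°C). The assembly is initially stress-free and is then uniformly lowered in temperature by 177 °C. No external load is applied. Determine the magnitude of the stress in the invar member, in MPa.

Both members must finish at the same length. With the larger α, the magnesium alloy tends to over-contract; the plates restrain it, putting the magnesium alloy in tension and the invar in compression. With no external load the two internal forces are equal and opposite, magnitude P.
Compatibility of the two members (thermal + elastic change equal): (α₁ − α₂)ΔT = P·[1/(A₁E₁) + 1/(A₂E₂)].
|α₁ − α₂|·ΔT = 25.9×10⁻⁶ × 177 = 0.004584.
1/(A₁E₁) + 1/(A₂E₂) = 1/(975×45×10³) + 1/(2100×149×10³) = 2.599×10⁻⁸ N⁻¹.
P = 0.004584 / 2.599×10⁻⁸ = 176400 N = 176.4 kN.
σ_{invar} = P/A₂ = 176400/2100 = 84 MPa, compressive.

σ ≈ 84 MPa (compressive)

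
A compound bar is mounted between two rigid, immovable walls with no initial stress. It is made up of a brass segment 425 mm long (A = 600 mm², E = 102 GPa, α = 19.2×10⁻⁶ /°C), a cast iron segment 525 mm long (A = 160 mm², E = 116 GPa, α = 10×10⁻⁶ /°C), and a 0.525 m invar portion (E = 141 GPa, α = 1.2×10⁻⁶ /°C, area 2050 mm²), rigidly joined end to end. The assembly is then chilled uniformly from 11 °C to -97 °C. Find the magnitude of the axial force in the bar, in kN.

P ≈ 40.9 kN (tensile)

With the walls removed the bar would change length by δ_free = Σ αᵢΔT Lᵢ = 19.2×10⁻⁶×108×425 + 10×10⁻⁶×108×525 + 1.2×10⁻⁶×108×525 = 1.516 mm.
The walls prevent any net length change, so an axial force P (same in every segment) develops. Compatibility: P · Σ Lᵢ/(AᵢEᵢ) = δ_free.
Σ Lᵢ/(AᵢEᵢ) = 425/(600×102×10³) + 525/(160×116×10³) + 525/(2050×141×10³) = 3.705×10⁻⁵ mm/N.
So P = 1.516 / 3.705×10⁻⁵ = 40.93 kN, tensile.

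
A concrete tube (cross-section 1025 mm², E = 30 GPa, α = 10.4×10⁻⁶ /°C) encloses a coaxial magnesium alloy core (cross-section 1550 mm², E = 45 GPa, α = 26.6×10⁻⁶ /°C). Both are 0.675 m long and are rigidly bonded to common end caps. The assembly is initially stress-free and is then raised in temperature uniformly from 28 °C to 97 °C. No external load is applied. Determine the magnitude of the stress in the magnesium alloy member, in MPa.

σ ≈ 15.4 MPa (compressive)

Both members must finish at the same length. With the larger α, the magnesium alloy tends to over-expand; the plates restrain it, putting the magnesium alloy in compression and the concrete in tension. With no external load the two internal forces are equal and opposite, magnitude P.
Compatibility of the two members (thermal + elastic change equal): (α₁ − α₂)ΔT = P·[1/(A₁E₁) + 1/(A₂E₂)].
|α₁ − α₂|·ΔT = 16.2×10⁻⁶ × 69 = 0.001118.
1/(A₁E₁) + 1/(A₂E₂) = 1/(1025×30×10³) + 1/(1550×45×10³) = 4.686×10⁻⁸ N⁻¹.
So P = 0.001118 / 4.686×10⁻⁸ = 23.86 kN.
σ_{magnesium alloy} = P/A₂ = 23860/1550 = 15.39 MPa, compressive.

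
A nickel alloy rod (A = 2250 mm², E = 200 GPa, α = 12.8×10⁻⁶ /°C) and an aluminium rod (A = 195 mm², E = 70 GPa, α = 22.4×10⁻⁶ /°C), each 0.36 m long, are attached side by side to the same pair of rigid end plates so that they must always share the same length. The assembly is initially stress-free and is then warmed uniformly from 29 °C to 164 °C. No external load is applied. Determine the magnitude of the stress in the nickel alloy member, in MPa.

σ ≈ 7.63 MPa (tensile)

Equilibrium of a rigid end plate with no external load gives equal and opposite internal forces ±P in the two members. Since α_{aluminium} > α_{nickel alloy}, heating drives the aluminium into compression and the nickel alloy into tension.
Compatibility of the two members (thermal + elastic change equal): (α₁ − α₂)ΔT = P·[1/(A₁E₁) + 1/(A₂E₂)].
|α₁ − α₂|·ΔT = 9.6×10⁻⁶ × 135 = 0.001296.
1/(A₁E₁) + 1/(A₂E₂) = 1/(2250×200×10³) + 1/(195×70×10³) = 7.548×10⁻⁸ N⁻¹.
So P = 0.001296 / 7.548×10⁻⁸ = 17.17 kN.
σ_{nickel alloy} = P/A₁ = 17170/2250 = 7.631 MPa, tensile.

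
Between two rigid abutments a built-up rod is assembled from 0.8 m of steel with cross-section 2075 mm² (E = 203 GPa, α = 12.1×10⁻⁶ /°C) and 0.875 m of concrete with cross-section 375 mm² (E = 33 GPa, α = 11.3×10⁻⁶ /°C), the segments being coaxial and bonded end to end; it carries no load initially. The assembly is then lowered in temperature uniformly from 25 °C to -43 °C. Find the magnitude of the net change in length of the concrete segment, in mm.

Free thermal contraction of the whole bar: Σ αᵢΔT Lᵢ = 12.1×10⁻⁶×68×800 + 11.3×10⁻⁶×68×875 = 1.331 mm.
The walls prevent any net length change, so an axial force P (same in every segment) develops. Compatibility: P · Σ Lᵢ/(AᵢEᵢ) = δ_free.
Σ Lᵢ/(AᵢEᵢ) = 800/(2075×203×10³) + 875/(375×33×10³) = 7.261×10⁻⁵ mm/N.
P = 1.331 / 7.261×10⁻⁵ = 18330 N = 18.33 kN, tensile.
For the concrete segment, free thermal change = 11.3×10⁻⁶×68×875 = 0.6724 mm and elastic change from P = 18330×875/(375×33×10³) = 1.296 mm; these oppose, so the net change is 0.623 mm (segment lengthens).

|ΔL| ≈ 0.623 mm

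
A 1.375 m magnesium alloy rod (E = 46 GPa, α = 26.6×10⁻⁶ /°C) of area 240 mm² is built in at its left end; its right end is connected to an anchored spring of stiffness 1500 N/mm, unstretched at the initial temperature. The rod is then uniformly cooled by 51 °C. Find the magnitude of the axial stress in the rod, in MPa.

σ ≈ 9.82 MPa (tensile)

The unrestrained thermal change is αΔT L = 26.6×10⁻⁶ × 51 × 1375 = 1.865 mm.
With a force P in the spring, the elastic change of the rod is PL/(AE) and that of the spring is P/k; compatibility requires their sum to equal δ_free.
So P = δ_free / [L/(AE) + 1/k] = 1.865 / [ 1375/(240×46×10³) + 1/(1500) ].
P = 1.865 / 0.0007912 = 2358 N.
σ = P/A = 2358/240 = 9.823 MPa.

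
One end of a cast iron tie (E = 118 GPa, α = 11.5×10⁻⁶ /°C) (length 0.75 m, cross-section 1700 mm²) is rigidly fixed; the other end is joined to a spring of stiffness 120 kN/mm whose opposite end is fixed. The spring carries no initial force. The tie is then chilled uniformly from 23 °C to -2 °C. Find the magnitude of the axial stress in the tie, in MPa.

If the spring were absent the tie would shorten by αΔT L = 11.5×10⁻⁶ × 25 × 750 = 0.2156 mm.
Let P be the tensile force in the spring. The tie extends elastically by PL/(AE) and the spring stretches by P/k; together these equal δ_free.
So P = δ_free / [L/(AE) + 1/k] = 0.2156 / [ 750/(1700×118×10³) + 1/(120×10³) ].
P = 0.2156 / 1.207×10⁻⁵ = 17860 N.
σ = P/A = 17860/1700 = 10.51 MPa.

σ ≈ 10.5 MPa (tensile)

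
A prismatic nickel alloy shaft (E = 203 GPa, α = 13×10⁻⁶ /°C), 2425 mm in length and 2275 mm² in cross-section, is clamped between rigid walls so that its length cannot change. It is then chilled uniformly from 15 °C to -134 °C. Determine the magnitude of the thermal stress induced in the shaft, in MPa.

With length fixed, the mechanical strain must cancel the thermal strain αΔT = 13×10⁻⁶ × 149 = 1937×10⁻⁶.
σ = EαΔT = 203×10³ × 13×10⁻⁶ × 149 = 393.2 MPa (tensile; the shaft is trying to contract).

σ ≈ 393 MPa (tensile)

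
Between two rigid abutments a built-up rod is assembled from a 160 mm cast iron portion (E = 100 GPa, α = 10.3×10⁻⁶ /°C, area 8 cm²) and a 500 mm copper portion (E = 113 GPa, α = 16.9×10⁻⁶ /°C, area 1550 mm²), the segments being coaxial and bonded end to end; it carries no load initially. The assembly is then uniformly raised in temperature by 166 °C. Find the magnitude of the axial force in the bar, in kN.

With the walls removed the bar would change length by δ_free = Σ αᵢΔT Lᵢ = 10.3×10⁻⁶×166×160 + 16.9×10⁻⁶×166×500 = 1.676 mm.
Since the ends are fixed, an axial force P builds up, equal in every segment, with P · Σ Lᵢ/(AᵢEᵢ) = δ_free.
The series flexibility is Σ Lᵢ/(AᵢEᵢ) = 160/(800×100×10³) + 500/(1550×113×10³) = 4.855×10⁻⁶ mm/N.
P = 1.676 / 4.855×10⁻⁶ = 345300 N = 345.3 kN, compressive.

P ≈ 345 kN (compressive)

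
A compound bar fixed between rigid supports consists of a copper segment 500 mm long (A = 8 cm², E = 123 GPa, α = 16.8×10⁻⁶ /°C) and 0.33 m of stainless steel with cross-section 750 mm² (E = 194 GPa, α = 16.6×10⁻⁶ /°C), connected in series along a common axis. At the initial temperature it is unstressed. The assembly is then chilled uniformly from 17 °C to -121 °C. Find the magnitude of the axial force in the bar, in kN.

P ≈ 261 kN (tensile)

With the walls removed the bar would change length by δ_free = Σ αᵢΔT Lᵢ = 16.8×10⁻⁶×138×500 + 16.6×10⁻⁶×138×330 = 1.915 mm.
Since the ends are fixed, an axial force P builds up, equal in every segment, with P · Σ Lᵢ/(AᵢEᵢ) = δ_free.
Σ Lᵢ/(AᵢEᵢ) = 500/(800×123×10³) + 330/(750×194×10³) = 7.349×10⁻⁶ mm/N.
P = 1.915 / 7.349×10⁻⁶ = 260600 N = 260.6 kN, tensile.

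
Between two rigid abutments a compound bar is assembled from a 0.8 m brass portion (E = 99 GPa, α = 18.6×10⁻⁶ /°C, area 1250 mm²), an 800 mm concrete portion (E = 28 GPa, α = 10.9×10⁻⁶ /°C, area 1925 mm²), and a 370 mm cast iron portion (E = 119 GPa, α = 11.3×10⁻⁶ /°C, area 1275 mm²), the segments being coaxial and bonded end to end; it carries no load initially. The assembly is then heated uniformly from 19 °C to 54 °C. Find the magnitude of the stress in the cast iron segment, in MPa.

Free thermal expansion of the whole bar: Σ αᵢΔT Lᵢ = 18.6×10⁻⁶×35×800 + 10.9×10⁻⁶×35×800 + 11.3×10⁻⁶×35×370 = 0.9723 mm.
Since the ends are fixed, an axial force P builds up, equal in every segment, with P · Σ Lᵢ/(AᵢEᵢ) = δ_free.
Σ Lᵢ/(AᵢEᵢ) = 800/(1250×99×10³) + 800/(1925×28×10³) + 370/(1275×119×10³) = 2.375×10⁻⁵ mm/N.
Hence P = δ_free / Σ(L/AE) = 0.9723/2.375×10⁻⁵ = 40.95 kN (compressive).
σ_{cast iron} = P / A = 40950 / 1275 = 32.12 MPa.

σ ≈ 32.1 MPa (compressive)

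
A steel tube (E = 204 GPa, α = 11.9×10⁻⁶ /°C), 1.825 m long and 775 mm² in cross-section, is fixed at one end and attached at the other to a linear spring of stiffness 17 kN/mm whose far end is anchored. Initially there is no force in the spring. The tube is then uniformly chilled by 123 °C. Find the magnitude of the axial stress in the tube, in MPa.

The unrestrained thermal change is αΔT L = 11.9×10⁻⁶ × 123 × 1825 = 2.671 mm.
With a force P in the spring, the elastic change of the tube is PL/(AE) and that of the spring is P/k; compatibility requires their sum to equal δ_free.
So P = δ_free / [L/(AE) + 1/k] = 2.671 / [ 1825/(775×204×10³) + 1/(17×10³) ].
P = 2.671 / 7.037×10⁻⁵ = 37960 N.
σ = P/A = 37960/775 = 48.98 MPa.

σ ≈ 49 MPa (tensile)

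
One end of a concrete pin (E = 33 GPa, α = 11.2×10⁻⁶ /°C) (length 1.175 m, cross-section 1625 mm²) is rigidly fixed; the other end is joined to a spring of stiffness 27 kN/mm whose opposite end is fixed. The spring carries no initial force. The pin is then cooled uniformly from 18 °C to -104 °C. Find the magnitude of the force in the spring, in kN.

Free thermal contraction: δ_free = αΔT L = 11.2×10⁻⁶ × 122 × 1175 = 1.606 mm.
Let P be the tensile force in the spring. The pin extends elastically by PL/(AE) and the spring stretches by P/k; together these equal δ_free.
So P = δ_free / [L/(AE) + 1/k] = 1.606 / [ 1175/(1625×33×10³) + 1/(27×10³) ].
P = 1.606 / 5.895×10⁻⁵ = 27240 N.

P ≈ 27.2 kN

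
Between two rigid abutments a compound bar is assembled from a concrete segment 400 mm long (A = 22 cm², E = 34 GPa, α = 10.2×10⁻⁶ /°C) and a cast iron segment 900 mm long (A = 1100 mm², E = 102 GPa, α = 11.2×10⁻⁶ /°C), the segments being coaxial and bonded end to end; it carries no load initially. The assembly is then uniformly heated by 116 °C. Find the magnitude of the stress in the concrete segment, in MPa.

σ ≈ 55.8 MPa (compressive)

With the walls removed the bar would change length by δ_free = Σ αᵢΔT Lᵢ = 10.2×10⁻⁶×116×400 + 11.2×10⁻⁶×116×900 = 1.643 mm.
Since the ends are fixed, an axial force P builds up, equal in every segment, with P · Σ Lᵢ/(AᵢEᵢ) = δ_free.
Σ Lᵢ/(AᵢEᵢ) = 400/(2200×34×10³) + 900/(1100×102×10³) = 1.337×10⁻⁵ mm/N.
So P = 1.643 / 1.337×10⁻⁵ = 122.9 kN, compressive.
σ_{concrete} = P / A = 122900 / 2200 = 55.85 MPa.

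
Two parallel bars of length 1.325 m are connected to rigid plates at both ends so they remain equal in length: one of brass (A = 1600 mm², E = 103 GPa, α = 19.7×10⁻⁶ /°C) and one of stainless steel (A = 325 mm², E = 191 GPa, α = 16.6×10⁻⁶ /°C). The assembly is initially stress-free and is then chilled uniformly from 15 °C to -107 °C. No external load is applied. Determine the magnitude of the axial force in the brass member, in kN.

P ≈ 17.1 kN (tensile in the brass)

Equilibrium of a rigid end plate with no external load gives equal and opposite internal forces ±P in the two members. Since α_{brass} > α_{stainless steel}, cooling drives the brass into tension and the stainless steel into compression.
Setting the final lengths equal and cancelling L: (α₁ − α₂)ΔT = P/(A₁E₁) + P/(A₂E₂).
|α₁ − α₂|·ΔT = 3.1×10⁻⁶ × 122 = 0.0003782.
1/(A₁E₁) + 1/(A₂E₂) = 1/(1600×103×10³) + 1/(325×191×10³) = 2.218×10⁻⁸ N⁻¹.
P = 0.0003782 / 2.218×10⁻⁸ = 17050 N = 17.05 kN.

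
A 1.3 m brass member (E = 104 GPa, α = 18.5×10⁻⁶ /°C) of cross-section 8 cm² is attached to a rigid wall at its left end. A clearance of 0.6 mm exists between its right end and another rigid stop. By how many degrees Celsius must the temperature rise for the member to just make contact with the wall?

The gap closes when αΔT L = 0.6 mm, since the member is still unstressed at that instant.
ΔT = 0.6 / (18.5×10⁻⁶ × 1300) = 24.95 °C.

ΔT ≈ 24.9 °C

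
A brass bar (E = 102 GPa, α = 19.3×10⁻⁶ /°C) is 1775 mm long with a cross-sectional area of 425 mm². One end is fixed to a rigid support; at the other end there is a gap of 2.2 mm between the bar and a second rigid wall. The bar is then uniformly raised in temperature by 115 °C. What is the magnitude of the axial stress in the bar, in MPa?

σ ≈ 100 MPa (compressive)

Free thermal elongation = αΔT L = 19.3×10⁻⁶ × 115 × 1775 = 3.94 mm.
After closing the 2.2 mm clearance, 3.94 − 2.2 = 1.74 mm of expansion remains to be suppressed by the wall.
Compatibility: PL/(AE) = 1.74 mm, so σ = P/A = E × (1.74/1775) = 99.97 MPa.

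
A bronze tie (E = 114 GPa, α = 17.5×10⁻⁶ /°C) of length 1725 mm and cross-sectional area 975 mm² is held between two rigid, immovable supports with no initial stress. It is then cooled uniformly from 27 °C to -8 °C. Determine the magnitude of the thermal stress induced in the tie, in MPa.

σ ≈ 69.8 MPa (tensile)

Because both ends are immovable the net strain is zero, and the suppressed thermal strain is αΔT = 17.5×10⁻⁶ × 35 = 612.5×10⁻⁶.
σ = EαΔT = 114×10³ × 17.5×10⁻⁶ × 35 = 69.83 MPa (tensile; the tie is trying to contract).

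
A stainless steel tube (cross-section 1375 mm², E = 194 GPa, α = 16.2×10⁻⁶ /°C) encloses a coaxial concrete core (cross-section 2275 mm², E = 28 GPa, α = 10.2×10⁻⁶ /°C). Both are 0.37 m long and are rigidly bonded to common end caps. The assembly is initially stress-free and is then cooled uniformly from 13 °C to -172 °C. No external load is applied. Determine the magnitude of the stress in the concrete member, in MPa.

Both members must finish at the same length. With the larger α, the stainless steel tends to over-contract; the plates restrain it, putting the stainless steel in tension and the concrete in compression. With no external load the two internal forces are equal and opposite, magnitude P.
Equating the net (thermal + elastic) strains gives |α₁ − α₂|·ΔT = P·[1/(A₁E₁) + 1/(A₂E₂)].
|α₁ − α₂|·ΔT = 6×10⁻⁶ × 185 = 0.00111.
1/(A₁E₁) + 1/(A₂E₂) = 1/(1375×194×10³) + 1/(2275×28×10³) = 1.945×10⁻⁸ N⁻¹.
P = 0.00111 / 1.945×10⁻⁸ = 57080 N = 57.08 kN.
σ_{concrete} = P/A₂ = 57080/2275 = 25.09 MPa, compressive.

σ ≈ 25.1 MPa (compressive)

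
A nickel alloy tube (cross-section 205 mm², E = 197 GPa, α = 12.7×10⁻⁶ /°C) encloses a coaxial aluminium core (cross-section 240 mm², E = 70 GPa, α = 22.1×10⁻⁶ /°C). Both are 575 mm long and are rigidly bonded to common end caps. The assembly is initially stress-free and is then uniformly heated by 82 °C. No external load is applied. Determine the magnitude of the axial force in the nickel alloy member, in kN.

The aluminium has the larger α, so on heating it would change length more than the nickel alloy if both were free. The rigid plates force a common final length, so the aluminium is put into compression and the nickel alloy into tension, with equal and opposite forces P (no external load).
Setting the final lengths equal and cancelling L: (α₁ − α₂)ΔT = P/(A₁E₁) + P/(A₂E₂).
|α₁ − α₂|·ΔT = 9.4×10⁻⁶ × 82 = 0.0007708.
1/(A₁E₁) + 1/(A₂E₂) = 1/(205×197×10³) + 1/(240×70×10³) = 8.429×10⁻⁸ N⁻¹.
So P = 0.0007708 / 8.429×10⁻⁸ = 9.145 kN.

P ≈ 9.15 kN (tensile in the nickel alloy)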